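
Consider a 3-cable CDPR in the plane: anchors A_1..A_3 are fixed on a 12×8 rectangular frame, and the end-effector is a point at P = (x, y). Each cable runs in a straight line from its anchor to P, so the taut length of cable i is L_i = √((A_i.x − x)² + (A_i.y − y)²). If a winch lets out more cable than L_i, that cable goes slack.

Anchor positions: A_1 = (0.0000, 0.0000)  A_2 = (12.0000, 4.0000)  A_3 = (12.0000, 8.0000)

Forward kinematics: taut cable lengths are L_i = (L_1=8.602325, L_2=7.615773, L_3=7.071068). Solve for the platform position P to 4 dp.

(5.0000, 7.0000)

each cable: (A_i−P)·(A_i−P) = L_i²; let c_i = ‖A_i‖²−L_i²
c_1 = 0.0000+0.0000−74.0000 = -74.0000
row 1: -24.0000x − 8.0000y = -176.0000  (c_2=102.0000)
row 2: -24.0000x − 16.0000y = -232.0000  (c_3=158.0000)
Cramer on rows 1–2 → x = 5.0000, y = 7.0000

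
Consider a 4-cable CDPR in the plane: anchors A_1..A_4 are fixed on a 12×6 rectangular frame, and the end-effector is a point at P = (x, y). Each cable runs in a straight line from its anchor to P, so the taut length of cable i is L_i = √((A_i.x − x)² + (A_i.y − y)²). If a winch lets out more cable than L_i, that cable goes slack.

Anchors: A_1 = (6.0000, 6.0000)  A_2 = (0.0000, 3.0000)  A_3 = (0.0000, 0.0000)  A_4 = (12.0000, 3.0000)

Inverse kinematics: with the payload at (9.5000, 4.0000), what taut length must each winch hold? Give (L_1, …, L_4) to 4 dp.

(4.0311, 9.5525, 10.3078, 2.6926)

L_1 = √((6.0000−9.5000)² + (6.0000−4.0000)²) = 4.0311
L_2 = √((0.0000−9.5000)² + (3.0000−4.0000)²) = 9.5525
L_3 = √((0.0000−9.5000)² + (0.0000−4.0000)²) = 10.3078
L_4 = √((12.0000−9.5000)² + (3.0000−4.0000)²) = 2.6926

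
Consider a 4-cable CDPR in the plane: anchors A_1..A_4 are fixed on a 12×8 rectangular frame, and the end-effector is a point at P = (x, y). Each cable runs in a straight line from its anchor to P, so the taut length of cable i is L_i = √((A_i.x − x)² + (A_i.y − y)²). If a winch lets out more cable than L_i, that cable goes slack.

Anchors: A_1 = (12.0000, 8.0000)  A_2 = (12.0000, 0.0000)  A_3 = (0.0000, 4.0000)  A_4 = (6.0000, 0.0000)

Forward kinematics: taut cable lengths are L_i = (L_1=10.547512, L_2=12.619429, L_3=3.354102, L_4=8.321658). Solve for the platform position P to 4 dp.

expand ‖A_i−P‖²=L_i² and subtract eq 1 (q_i ≔ ‖A_i‖²−L_i²)
q_1 = 144.0000+64.0000−111.2500 = 96.7500
eq1−eq2 → [0.0000  16.0000]·P = 112.0000
eq1−eq3 → [24.0000  8.0000]·P = 92.0000
eq1−eq4 → [12.0000  16.0000]·P = 130.0000
2×2 solve → P = (1.5000, 7.0000)
check cable 4: ‖A_4−P‖² = 69.2500 ≈ L_4² = 69.2500 ✓

(1.5000, 7.0000)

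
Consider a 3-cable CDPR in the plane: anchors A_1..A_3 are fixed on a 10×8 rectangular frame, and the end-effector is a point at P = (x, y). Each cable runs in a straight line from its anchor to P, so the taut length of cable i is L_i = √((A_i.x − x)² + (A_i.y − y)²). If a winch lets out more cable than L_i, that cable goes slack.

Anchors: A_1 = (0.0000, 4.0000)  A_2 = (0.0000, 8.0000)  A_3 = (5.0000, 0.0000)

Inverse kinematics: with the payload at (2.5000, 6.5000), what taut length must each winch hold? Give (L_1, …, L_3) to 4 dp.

L_1 = √((0.0000−2.5000)² + (4.0000−6.5000)²) = 3.5355
L_2 = √((0.0000−2.5000)² + (8.0000−6.5000)²) = 2.9155
L_3 = √((5.0000−2.5000)² + (0.0000−6.5000)²) = 6.9642

(3.5355, 2.9155, 6.9642)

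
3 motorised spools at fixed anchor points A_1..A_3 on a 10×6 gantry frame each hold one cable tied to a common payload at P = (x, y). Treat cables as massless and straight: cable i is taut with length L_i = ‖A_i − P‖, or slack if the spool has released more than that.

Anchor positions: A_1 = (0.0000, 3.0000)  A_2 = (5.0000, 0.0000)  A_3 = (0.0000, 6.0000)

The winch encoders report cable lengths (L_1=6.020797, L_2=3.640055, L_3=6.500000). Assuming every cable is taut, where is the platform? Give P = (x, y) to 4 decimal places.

circle eqns → linear via eq_j − eq_1; set k_j = A_j·A_j − L_j²
k_1 = 0.0000+9.0000−36.2500 = -27.2500
-10.0000·x + 6.0000·y = k_1−k_2 = -39.0000
0.0000·x − 6.0000·y = k_1−k_3 = -21.0000
solve first two rows → x=6.0000, y=3.5000

(6.0000, 3.5000)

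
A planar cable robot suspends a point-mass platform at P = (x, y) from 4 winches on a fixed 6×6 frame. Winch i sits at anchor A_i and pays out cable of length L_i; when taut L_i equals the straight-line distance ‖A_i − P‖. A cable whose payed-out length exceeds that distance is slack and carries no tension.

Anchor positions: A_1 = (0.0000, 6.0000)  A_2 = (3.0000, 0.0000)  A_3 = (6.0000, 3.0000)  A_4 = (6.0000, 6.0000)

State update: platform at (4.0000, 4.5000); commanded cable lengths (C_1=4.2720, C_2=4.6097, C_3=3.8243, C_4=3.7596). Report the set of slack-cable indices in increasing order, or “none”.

i=1: geometric 4.2720 vs commanded 4.2720 ⇒ taut
i=2: geometric 4.6098 vs commanded 4.6097 ⇒ taut
i=3: geometric 2.5000 vs commanded 3.8243 ⇒ slack
i=4: geometric 2.5000 vs commanded 3.7596 ⇒ slack

3, 4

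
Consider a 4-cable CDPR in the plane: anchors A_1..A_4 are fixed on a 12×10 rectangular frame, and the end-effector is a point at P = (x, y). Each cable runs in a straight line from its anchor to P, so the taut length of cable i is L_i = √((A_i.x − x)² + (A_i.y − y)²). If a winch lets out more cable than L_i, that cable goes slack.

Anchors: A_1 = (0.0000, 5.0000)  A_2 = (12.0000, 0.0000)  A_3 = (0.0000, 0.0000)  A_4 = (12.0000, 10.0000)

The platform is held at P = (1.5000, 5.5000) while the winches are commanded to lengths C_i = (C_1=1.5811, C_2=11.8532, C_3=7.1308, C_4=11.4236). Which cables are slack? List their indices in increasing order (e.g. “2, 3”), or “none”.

3

cable 1: L_1 = ‖A_1−P‖ = 1.5811;  C_1 = 1.5811 → taut
cable 2: L_2 = ‖A_2−P‖ = 11.8533;  C_2 = 11.8532 → taut
cable 3: L_3 = ‖A_3−P‖ = 5.7009;  C_3 = 7.1308 → slack
cable 4: L_4 = ‖A_4−P‖ = 11.4237;  C_4 = 11.4236 → taut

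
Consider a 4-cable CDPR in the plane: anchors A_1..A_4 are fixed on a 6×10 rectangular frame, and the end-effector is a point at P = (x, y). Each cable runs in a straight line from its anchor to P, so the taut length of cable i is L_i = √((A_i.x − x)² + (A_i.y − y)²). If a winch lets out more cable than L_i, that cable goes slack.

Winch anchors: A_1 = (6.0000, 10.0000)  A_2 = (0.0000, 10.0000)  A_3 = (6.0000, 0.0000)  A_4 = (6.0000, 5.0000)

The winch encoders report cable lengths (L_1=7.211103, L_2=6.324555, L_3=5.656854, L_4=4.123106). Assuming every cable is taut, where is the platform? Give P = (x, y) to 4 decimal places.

(2.0000, 4.0000)

expand ‖A_i−P‖²=L_i² and subtract eq 1 (q_i ≔ ‖A_i‖²−L_i²)
q_1 = 36.0000+100.0000−52.0000 = 84.0000
eq1−eq2 → [12.0000  0.0000]·P = 24.0000
eq1−eq3 → [0.0000  20.0000]·P = 80.0000
eq1−eq4 → [0.0000  10.0000]·P = 40.0000
2×2 solve → P = (2.0000, 4.0000)
check cable 4: ‖A_4−P‖² = 17.0000 ≈ L_4² = 17.0000 ✓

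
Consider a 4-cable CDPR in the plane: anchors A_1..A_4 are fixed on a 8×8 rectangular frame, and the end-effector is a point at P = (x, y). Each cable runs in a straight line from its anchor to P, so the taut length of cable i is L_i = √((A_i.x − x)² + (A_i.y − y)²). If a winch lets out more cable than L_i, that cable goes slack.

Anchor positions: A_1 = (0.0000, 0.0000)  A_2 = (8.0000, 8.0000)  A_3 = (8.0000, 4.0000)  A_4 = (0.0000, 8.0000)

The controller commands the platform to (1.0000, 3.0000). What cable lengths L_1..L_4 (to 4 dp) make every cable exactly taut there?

(3.1623, 8.6023, 7.0711, 5.0990)

cable 1: Δx=-1.0000, Δy=-3.0000; L_1 = √(Δx²+Δy²) = 3.1623
cable 2: Δx=7.0000, Δy=5.0000; L_2 = √(Δx²+Δy²) = 8.6023
cable 3: Δx=7.0000, Δy=1.0000; L_3 = √(Δx²+Δy²) = 7.0711
cable 4: Δx=-1.0000, Δy=5.0000; L_4 = √(Δx²+Δy²) = 5.0990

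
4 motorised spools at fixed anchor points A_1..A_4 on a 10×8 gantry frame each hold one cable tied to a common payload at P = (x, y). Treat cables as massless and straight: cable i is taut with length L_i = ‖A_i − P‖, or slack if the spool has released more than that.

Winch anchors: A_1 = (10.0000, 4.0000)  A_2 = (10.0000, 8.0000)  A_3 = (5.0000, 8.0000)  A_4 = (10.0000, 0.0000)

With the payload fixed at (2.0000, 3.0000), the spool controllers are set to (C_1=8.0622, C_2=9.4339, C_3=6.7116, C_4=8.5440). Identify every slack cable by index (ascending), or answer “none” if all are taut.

i=1: geometric 8.0623 vs commanded 8.0622 ⇒ taut
i=2: geometric 9.4340 vs commanded 9.4339 ⇒ taut
i=3: geometric 5.8310 vs commanded 6.7116 ⇒ slack
i=4: geometric 8.5440 vs commanded 8.5440 ⇒ taut

3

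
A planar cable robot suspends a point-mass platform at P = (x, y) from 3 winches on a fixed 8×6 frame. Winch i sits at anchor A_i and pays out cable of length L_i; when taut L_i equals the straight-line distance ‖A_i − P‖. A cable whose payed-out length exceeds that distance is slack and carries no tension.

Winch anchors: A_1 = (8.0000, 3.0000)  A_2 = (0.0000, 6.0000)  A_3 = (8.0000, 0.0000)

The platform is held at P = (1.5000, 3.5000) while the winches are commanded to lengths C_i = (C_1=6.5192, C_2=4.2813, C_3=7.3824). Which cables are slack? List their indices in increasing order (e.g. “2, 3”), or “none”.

2

cable 1: √((6.5000)²+(-0.5000)²)=6.5192, C_1=6.5192: taut
cable 2: √((-1.5000)²+(2.5000)²)=2.9155, C_2=4.2813: slack
cable 3: √((6.5000)²+(-3.5000)²)=7.3824, C_3=7.3824: taut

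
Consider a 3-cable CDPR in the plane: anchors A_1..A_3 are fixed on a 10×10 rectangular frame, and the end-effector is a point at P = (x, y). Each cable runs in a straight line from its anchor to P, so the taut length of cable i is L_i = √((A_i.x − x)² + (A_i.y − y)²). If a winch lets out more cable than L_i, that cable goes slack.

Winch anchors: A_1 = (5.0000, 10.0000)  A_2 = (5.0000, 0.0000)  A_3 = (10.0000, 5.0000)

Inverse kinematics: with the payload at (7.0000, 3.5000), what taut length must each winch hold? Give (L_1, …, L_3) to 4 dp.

cable 1: Δx=-2.0000, Δy=6.5000; L_1 = √(Δx²+Δy²) = 6.8007
cable 2: Δx=-2.0000, Δy=-3.5000; L_2 = √(Δx²+Δy²) = 4.0311
cable 3: Δx=3.0000, Δy=1.5000; L_3 = √(Δx²+Δy²) = 3.3541

(6.8007, 4.0311, 3.3541)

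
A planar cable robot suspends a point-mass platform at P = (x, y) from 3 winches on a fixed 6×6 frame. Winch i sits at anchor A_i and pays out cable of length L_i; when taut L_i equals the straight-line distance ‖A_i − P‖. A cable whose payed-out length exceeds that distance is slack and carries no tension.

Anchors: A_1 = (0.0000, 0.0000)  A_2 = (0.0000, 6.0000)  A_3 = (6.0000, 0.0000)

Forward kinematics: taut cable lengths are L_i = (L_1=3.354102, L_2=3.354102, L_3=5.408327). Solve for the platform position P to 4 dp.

(1.5000, 3.0000)

expand ‖A_i−P‖²=L_i² and subtract eq 1 (c_i ≔ ‖A_i‖²−L_i²)
c_1 = 0.0000+0.0000−11.2500 = -11.2500
eq1−eq2 → [0.0000  -12.0000]·P = -36.0000
eq1−eq3 → [-12.0000  0.0000]·P = -18.0000
2×2 solve → P = (1.5000, 3.0000)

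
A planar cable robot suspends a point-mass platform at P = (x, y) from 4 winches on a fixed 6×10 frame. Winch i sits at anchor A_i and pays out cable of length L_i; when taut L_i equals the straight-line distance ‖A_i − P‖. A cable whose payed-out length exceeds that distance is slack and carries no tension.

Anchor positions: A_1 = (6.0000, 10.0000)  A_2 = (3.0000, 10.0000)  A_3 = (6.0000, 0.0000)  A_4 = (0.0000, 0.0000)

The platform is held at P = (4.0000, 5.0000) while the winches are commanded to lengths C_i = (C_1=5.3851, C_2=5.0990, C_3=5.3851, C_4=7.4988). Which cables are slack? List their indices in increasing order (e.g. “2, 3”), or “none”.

cable 1: √((2.0000)²+(5.0000)²)=5.3852, C_1=5.3851: taut
cable 2: √((-1.0000)²+(5.0000)²)=5.0990, C_2=5.0990: taut
cable 3: √((2.0000)²+(-5.0000)²)=5.3852, C_3=5.3851: taut
cable 4: √((-4.0000)²+(-5.0000)²)=6.4031, C_4=7.4988: slack

4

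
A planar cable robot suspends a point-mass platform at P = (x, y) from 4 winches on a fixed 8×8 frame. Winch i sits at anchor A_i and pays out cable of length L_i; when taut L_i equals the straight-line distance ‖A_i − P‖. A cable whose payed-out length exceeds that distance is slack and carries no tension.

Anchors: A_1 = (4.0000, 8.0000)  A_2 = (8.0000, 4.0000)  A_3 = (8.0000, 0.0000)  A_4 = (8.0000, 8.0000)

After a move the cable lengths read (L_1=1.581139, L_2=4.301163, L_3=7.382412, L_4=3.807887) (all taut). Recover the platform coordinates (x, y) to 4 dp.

(4.5000, 6.5000)

expand ‖A_i−P‖²=L_i² and subtract eq 1 (q_i ≔ ‖A_i‖²−L_i²)
q_1 = 16.0000+64.0000−2.5000 = 77.5000
eq1−eq2 → [-8.0000  8.0000]·P = 16.0000
eq1−eq3 → [-8.0000  16.0000]·P = 68.0000
eq1−eq4 → [-8.0000  0.0000]·P = -36.0000
2×2 solve → P = (4.5000, 6.5000)
check cable 4: ‖A_4−P‖² = 14.5000 ≈ L_4² = 14.5000 ✓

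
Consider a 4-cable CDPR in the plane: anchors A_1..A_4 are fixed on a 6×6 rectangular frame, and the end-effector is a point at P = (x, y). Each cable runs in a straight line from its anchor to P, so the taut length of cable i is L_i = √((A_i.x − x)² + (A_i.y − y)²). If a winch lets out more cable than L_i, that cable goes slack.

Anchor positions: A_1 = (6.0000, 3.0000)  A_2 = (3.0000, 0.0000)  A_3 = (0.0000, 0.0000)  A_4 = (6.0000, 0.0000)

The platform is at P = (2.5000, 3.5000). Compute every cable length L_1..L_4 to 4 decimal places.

(3.5355, 3.5355, 4.3012, 4.9497)

L_1 = √((6.0000−2.5000)² + (3.0000−3.5000)²) = 3.5355
L_2 = √((3.0000−2.5000)² + (0.0000−3.5000)²) = 3.5355
L_3 = √((0.0000−2.5000)² + (0.0000−3.5000)²) = 4.3012
L_4 = √((6.0000−2.5000)² + (0.0000−3.5000)²) = 4.9497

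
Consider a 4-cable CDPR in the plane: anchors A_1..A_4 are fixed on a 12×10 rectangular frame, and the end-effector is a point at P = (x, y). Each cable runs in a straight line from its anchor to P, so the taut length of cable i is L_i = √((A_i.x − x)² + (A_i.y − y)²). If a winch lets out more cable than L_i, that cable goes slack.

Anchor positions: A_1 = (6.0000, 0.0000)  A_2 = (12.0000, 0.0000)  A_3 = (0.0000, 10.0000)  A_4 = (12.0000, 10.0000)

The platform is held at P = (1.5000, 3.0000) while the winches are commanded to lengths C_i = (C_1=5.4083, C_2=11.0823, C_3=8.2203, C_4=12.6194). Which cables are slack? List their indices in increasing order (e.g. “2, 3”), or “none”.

cable 1: L_1 = ‖A_1−P‖ = 5.4083;  C_1 = 5.4083 → taut
cable 2: L_2 = ‖A_2−P‖ = 10.9202;  C_2 = 11.0823 → slack
cable 3: L_3 = ‖A_3−P‖ = 7.1589;  C_3 = 8.2203 → slack
cable 4: L_4 = ‖A_4−P‖ = 12.6194;  C_4 = 12.6194 → taut

2, 3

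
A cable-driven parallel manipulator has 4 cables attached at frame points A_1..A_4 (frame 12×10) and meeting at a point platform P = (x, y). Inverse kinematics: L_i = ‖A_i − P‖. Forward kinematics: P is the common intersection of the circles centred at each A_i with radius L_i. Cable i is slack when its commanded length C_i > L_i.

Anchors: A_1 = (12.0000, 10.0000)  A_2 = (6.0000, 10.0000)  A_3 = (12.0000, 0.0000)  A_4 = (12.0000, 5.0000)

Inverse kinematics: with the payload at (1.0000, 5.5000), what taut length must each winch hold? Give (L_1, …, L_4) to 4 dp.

L_1 = √((12.0000−1.0000)² + (10.0000−5.5000)²) = 11.8849
L_2 = √((6.0000−1.0000)² + (10.0000−5.5000)²) = 6.7268
L_3 = √((12.0000−1.0000)² + (0.0000−5.5000)²) = 12.2984
L_4 = √((12.0000−1.0000)² + (5.0000−5.5000)²) = 11.0114

(11.8849, 6.7268, 12.2984, 11.0114)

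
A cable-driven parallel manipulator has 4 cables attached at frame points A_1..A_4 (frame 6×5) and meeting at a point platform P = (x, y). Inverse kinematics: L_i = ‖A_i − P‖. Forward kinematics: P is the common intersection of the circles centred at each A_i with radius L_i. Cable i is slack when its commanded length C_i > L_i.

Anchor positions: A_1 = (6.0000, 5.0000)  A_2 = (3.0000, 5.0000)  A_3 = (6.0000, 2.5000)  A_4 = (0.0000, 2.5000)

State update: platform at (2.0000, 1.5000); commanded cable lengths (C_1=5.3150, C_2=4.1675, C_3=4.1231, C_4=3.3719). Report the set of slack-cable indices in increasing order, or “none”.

2, 4

cable 1: L_1 = ‖A_1−P‖ = 5.3151;  C_1 = 5.3150 → taut
cable 2: L_2 = ‖A_2−P‖ = 3.6401;  C_2 = 4.1675 → slack
cable 3: L_3 = ‖A_3−P‖ = 4.1231;  C_3 = 4.1231 → taut
cable 4: L_4 = ‖A_4−P‖ = 2.2361;  C_4 = 3.3719 → slack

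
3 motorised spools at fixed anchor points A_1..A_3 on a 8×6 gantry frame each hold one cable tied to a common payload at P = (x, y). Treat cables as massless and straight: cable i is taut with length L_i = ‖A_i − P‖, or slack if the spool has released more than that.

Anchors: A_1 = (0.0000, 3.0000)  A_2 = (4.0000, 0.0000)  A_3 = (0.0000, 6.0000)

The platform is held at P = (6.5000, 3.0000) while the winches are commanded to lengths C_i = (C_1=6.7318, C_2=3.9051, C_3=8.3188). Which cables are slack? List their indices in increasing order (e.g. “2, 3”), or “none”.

i=1: geometric 6.5000 vs commanded 6.7318 ⇒ slack
i=2: geometric 3.9051 vs commanded 3.9051 ⇒ taut
i=3: geometric 7.1589 vs commanded 8.3188 ⇒ slack

1, 3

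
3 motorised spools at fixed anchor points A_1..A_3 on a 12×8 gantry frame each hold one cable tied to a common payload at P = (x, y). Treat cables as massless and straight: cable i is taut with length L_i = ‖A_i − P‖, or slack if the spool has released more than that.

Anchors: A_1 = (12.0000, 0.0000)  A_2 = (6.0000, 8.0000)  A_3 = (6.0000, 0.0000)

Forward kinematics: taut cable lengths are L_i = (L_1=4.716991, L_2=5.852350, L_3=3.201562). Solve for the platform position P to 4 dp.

(8.0000, 2.5000)

expand ‖A_i−P‖²=L_i² and subtract eq 1 (q_i ≔ ‖A_i‖²−L_i²)
q_1 = 144.0000+0.0000−22.2500 = 121.7500
eq1−eq2 → [12.0000  -16.0000]·P = 56.0000
eq1−eq3 → [12.0000  0.0000]·P = 96.0000
2×2 solve → P = (8.0000, 2.5000)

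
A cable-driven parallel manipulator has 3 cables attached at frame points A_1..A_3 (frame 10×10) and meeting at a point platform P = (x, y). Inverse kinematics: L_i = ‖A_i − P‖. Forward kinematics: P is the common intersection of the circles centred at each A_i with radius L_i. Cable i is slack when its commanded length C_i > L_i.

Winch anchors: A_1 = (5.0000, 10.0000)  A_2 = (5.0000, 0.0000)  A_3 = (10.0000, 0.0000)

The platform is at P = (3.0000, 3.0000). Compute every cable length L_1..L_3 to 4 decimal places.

L_1 = √((5.0000−3.0000)² + (10.0000−3.0000)²) = 7.2801
L_2 = √((5.0000−3.0000)² + (0.0000−3.0000)²) = 3.6056
L_3 = √((10.0000−3.0000)² + (0.0000−3.0000)²) = 7.6158

(7.2801, 3.6056, 7.6158)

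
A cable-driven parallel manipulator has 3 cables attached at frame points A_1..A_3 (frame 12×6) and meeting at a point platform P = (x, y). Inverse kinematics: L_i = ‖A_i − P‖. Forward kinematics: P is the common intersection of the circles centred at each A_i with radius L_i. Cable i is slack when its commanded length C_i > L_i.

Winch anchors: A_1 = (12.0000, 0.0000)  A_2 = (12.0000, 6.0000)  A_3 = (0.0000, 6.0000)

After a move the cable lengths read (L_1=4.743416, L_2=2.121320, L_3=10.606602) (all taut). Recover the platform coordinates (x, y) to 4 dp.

each cable: (A_i−P)·(A_i−P) = L_i²; let c_i = ‖A_i‖²−L_i²
c_1 = 144.0000+0.0000−22.5000 = 121.5000
row 1: 0.0000x − 12.0000y = -54.0000  (c_2=175.5000)
row 2: 24.0000x − 12.0000y = 198.0000  (c_3=-76.5000)
Cramer on rows 1–2 → x = 10.5000, y = 4.5000

(10.5000, 4.5000)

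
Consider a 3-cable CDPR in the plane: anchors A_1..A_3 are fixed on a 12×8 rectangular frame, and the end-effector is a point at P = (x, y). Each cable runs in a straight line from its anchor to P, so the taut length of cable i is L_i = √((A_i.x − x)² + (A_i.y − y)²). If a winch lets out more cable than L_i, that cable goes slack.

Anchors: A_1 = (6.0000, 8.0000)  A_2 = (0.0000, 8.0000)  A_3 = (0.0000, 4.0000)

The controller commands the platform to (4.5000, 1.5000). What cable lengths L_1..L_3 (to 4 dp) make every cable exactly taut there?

L_1 = √((6.0000−4.5000)² + (8.0000−1.5000)²) = 6.6708
L_2 = √((0.0000−4.5000)² + (8.0000−1.5000)²) = 7.9057
L_3 = √((0.0000−4.5000)² + (4.0000−1.5000)²) = 5.1478

(6.6708, 7.9057, 5.1478)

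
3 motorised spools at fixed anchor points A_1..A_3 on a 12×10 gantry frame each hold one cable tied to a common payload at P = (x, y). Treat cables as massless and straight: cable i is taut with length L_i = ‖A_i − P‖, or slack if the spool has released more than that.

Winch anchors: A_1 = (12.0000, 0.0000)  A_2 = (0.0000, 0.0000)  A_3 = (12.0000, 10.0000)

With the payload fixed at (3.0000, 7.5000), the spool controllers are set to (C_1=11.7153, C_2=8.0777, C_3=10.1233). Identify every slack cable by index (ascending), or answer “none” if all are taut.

i=1: geometric 11.7154 vs commanded 11.7153 ⇒ taut
i=2: geometric 8.0777 vs commanded 8.0777 ⇒ taut
i=3: geometric 9.3408 vs commanded 10.1233 ⇒ slack

3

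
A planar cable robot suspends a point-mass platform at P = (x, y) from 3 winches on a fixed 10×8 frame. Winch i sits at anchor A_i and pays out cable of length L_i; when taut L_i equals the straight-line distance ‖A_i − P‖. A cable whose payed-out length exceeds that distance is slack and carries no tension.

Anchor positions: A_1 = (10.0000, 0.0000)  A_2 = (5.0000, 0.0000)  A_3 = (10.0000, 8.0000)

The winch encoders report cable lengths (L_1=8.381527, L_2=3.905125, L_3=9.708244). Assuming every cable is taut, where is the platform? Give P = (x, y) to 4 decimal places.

(2.0000, 2.5000)

expand ‖A_i−P‖²=L_i² and subtract eq 1 (q_i ≔ ‖A_i‖²−L_i²)
q_1 = 100.0000+0.0000−70.2500 = 29.7500
eq1−eq2 → [10.0000  0.0000]·P = 20.0000
eq1−eq3 → [0.0000  -16.0000]·P = -40.0000
2×2 solve → P = (2.0000, 2.5000)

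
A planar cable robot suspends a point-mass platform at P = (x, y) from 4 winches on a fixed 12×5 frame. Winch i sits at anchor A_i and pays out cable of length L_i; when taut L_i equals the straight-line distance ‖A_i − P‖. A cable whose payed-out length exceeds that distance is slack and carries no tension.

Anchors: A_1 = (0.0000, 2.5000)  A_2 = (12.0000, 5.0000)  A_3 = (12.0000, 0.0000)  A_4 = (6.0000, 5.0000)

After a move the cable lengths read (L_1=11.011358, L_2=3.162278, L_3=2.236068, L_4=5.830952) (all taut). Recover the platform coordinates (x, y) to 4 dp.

circle eqns → linear via eq_j − eq_1; set c_j = A_j·A_j − L_j²
c_1 = 0.0000+6.2500−121.2500 = -115.0000
-24.0000·x − 5.0000·y = c_1−c_2 = -274.0000
-24.0000·x + 5.0000·y = c_1−c_3 = -254.0000
-12.0000·x − 5.0000·y = c_1−c_4 = -142.0000
solve first two rows → x=11.0000, y=2.0000
check cable 4: ‖A_4−P‖² = 34.0000 ≈ L_4² = 34.0000 ✓

(11.0000, 2.0000)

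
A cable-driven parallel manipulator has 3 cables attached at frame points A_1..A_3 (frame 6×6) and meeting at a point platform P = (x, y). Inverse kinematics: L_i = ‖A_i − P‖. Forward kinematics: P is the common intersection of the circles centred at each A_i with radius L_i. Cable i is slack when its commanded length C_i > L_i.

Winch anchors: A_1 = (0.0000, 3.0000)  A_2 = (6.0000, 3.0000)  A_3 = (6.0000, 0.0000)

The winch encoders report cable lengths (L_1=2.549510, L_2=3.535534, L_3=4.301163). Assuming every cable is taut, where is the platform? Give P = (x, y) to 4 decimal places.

(2.5000, 2.5000)

each cable: (A_i−P)·(A_i−P) = L_i²; let q_i = ‖A_i‖²−L_i²
q_1 = 0.0000+9.0000−6.5000 = 2.5000
row 1: -12.0000x + 0.0000y = -30.0000  (q_2=32.5000)
row 2: -12.0000x + 6.0000y = -15.0000  (q_3=17.5000)
Cramer on rows 1–2 → x = 2.5000, y = 2.5000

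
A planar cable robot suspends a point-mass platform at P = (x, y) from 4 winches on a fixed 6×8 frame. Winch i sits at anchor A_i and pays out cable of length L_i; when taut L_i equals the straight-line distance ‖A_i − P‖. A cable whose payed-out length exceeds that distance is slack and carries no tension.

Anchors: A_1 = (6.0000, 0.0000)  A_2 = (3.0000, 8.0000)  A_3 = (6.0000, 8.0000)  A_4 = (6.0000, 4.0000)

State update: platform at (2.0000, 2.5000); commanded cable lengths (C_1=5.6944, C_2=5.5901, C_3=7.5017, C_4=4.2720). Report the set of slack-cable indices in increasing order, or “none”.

1, 3

cable 1: √((4.0000)²+(-2.5000)²)=4.7170, C_1=5.6944: slack
cable 2: √((1.0000)²+(5.5000)²)=5.5902, C_2=5.5901: taut
cable 3: √((4.0000)²+(5.5000)²)=6.8007, C_3=7.5017: slack
cable 4: √((4.0000)²+(1.5000)²)=4.2720, C_4=4.2720: taut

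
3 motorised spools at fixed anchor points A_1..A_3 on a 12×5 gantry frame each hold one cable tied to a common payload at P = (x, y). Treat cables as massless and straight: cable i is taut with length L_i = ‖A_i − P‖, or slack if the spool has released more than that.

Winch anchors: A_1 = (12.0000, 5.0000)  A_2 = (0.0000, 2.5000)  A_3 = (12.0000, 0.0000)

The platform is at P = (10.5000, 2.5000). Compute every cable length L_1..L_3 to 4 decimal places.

cable 1: Δx=1.5000, Δy=2.5000; L_1 = √(Δx²+Δy²) = 2.9155
cable 2: Δx=-10.5000, Δy=0.0000; L_2 = √(Δx²+Δy²) = 10.5000
cable 3: Δx=1.5000, Δy=-2.5000; L_3 = √(Δx²+Δy²) = 2.9155

(2.9155, 10.5000, 2.9155)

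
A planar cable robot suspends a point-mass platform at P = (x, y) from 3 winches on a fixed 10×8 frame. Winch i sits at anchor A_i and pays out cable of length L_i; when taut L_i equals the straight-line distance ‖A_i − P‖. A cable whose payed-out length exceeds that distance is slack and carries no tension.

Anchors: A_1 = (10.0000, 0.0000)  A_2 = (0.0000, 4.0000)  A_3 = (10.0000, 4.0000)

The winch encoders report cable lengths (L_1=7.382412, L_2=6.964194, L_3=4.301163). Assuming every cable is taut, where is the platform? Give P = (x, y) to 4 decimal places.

(6.5000, 6.5000)

circle eqns → linear via eq_j − eq_1; set c_j = A_j·A_j − L_j²
c_1 = 100.0000+0.0000−54.5000 = 45.5000
20.0000·x − 8.0000·y = c_1−c_2 = 78.0000
0.0000·x − 8.0000·y = c_1−c_3 = -52.0000
solve first two rows → x=6.5000, y=6.5000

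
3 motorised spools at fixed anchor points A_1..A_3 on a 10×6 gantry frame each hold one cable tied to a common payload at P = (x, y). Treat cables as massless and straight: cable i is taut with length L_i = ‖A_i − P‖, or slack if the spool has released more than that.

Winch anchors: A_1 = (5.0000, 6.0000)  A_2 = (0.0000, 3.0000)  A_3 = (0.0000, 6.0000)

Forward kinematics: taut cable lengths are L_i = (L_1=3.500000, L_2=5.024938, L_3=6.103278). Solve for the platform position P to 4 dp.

circle eqns → linear via eq_j − eq_1; set k_j = A_j·A_j − L_j²
k_1 = 25.0000+36.0000−12.2500 = 48.7500
10.0000·x + 6.0000·y = k_1−k_2 = 65.0000
10.0000·x + 0.0000·y = k_1−k_3 = 50.0000
solve first two rows → x=5.0000, y=2.5000

(5.0000, 2.5000)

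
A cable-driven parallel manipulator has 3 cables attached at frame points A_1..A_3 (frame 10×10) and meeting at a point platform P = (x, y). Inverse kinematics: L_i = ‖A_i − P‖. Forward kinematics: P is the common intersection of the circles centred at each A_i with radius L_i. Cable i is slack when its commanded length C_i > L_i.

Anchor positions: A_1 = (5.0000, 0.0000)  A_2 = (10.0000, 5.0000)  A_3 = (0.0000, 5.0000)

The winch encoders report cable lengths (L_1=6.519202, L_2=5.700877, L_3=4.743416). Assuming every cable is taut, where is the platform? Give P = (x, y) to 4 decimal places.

circle eqns → linear via eq_j − eq_1; set k_j = A_j·A_j − L_j²
k_1 = 25.0000+0.0000−42.5000 = -17.5000
-10.0000·x − 10.0000·y = k_1−k_2 = -110.0000
10.0000·x − 10.0000·y = k_1−k_3 = -20.0000
solve first two rows → x=4.5000, y=6.5000

(4.5000, 6.5000)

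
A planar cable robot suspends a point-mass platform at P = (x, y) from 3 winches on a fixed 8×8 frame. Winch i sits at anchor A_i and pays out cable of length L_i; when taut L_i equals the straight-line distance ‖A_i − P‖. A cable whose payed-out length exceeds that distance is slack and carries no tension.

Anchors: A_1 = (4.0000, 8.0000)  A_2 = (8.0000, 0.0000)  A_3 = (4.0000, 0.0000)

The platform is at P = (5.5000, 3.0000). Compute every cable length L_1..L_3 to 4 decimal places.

(5.2202, 3.9051, 3.3541)

cable 1: Δx=-1.5000, Δy=5.0000; L_1 = √(Δx²+Δy²) = 5.2202
cable 2: Δx=2.5000, Δy=-3.0000; L_2 = √(Δx²+Δy²) = 3.9051
cable 3: Δx=-1.5000, Δy=-3.0000; L_3 = √(Δx²+Δy²) = 3.3541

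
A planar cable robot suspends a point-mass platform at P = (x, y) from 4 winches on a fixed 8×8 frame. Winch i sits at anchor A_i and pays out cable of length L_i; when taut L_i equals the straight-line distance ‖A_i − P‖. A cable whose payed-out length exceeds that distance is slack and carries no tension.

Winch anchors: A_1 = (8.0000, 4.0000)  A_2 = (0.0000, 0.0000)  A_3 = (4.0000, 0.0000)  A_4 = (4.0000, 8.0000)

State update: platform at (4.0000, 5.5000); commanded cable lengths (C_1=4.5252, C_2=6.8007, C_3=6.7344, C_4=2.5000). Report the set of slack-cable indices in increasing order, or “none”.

cable 1: √((4.0000)²+(-1.5000)²)=4.2720, C_1=4.5252: slack
cable 2: √((-4.0000)²+(-5.5000)²)=6.8007, C_2=6.8007: taut
cable 3: √((0.0000)²+(-5.5000)²)=5.5000, C_3=6.7344: slack
cable 4: √((0.0000)²+(2.5000)²)=2.5000, C_4=2.5000: taut

1, 3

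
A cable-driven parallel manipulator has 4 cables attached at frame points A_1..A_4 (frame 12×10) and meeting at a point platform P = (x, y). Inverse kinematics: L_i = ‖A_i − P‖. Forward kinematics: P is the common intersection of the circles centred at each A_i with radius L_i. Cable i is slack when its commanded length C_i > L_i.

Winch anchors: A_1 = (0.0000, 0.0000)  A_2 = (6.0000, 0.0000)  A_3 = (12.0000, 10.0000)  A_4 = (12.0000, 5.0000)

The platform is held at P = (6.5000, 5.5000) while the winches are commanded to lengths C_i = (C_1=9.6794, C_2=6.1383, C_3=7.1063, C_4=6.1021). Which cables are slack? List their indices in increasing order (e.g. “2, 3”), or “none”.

cable 1: √((-6.5000)²+(-5.5000)²)=8.5147, C_1=9.6794: slack
cable 2: √((-0.5000)²+(-5.5000)²)=5.5227, C_2=6.1383: slack
cable 3: √((5.5000)²+(4.5000)²)=7.1063, C_3=7.1063: taut
cable 4: √((5.5000)²+(-0.5000)²)=5.5227, C_4=6.1021: slack

1, 2, 4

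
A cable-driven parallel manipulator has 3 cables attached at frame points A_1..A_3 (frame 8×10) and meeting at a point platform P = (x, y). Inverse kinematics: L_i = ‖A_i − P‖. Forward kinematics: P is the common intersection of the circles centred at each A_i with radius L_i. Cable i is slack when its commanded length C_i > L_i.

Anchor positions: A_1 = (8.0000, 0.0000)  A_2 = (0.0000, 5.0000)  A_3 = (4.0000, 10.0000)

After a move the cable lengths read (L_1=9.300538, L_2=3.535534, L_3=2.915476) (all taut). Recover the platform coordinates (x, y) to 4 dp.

(2.5000, 7.5000)

expand ‖A_i−P‖²=L_i² and subtract eq 1 (c_i ≔ ‖A_i‖²−L_i²)
c_1 = 64.0000+0.0000−86.5000 = -22.5000
eq1−eq2 → [16.0000  -10.0000]·P = -35.0000
eq1−eq3 → [8.0000  -20.0000]·P = -130.0000
2×2 solve → P = (2.5000, 7.5000)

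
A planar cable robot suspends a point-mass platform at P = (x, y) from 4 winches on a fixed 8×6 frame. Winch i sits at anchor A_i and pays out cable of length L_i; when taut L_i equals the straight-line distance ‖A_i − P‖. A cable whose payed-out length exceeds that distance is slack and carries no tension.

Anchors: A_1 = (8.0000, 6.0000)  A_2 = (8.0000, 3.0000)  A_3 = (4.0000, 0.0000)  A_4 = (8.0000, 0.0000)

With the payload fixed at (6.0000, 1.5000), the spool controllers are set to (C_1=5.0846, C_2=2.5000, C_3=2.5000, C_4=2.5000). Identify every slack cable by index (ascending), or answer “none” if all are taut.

i=1: geometric 4.9244 vs commanded 5.0846 ⇒ slack
i=2: geometric 2.5000 vs commanded 2.5000 ⇒ taut
i=3: geometric 2.5000 vs commanded 2.5000 ⇒ taut
i=4: geometric 2.5000 vs commanded 2.5000 ⇒ taut

1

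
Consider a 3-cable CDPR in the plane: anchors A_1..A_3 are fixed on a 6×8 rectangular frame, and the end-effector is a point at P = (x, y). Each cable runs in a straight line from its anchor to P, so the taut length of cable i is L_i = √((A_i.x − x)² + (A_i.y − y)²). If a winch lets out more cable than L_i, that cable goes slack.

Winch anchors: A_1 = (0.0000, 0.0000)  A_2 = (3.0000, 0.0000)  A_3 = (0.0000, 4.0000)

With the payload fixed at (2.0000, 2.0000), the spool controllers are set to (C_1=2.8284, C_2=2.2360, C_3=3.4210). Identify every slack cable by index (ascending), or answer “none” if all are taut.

3

cable 1: L_1 = ‖A_1−P‖ = 2.8284;  C_1 = 2.8284 → taut
cable 2: L_2 = ‖A_2−P‖ = 2.2361;  C_2 = 2.2360 → taut
cable 3: L_3 = ‖A_3−P‖ = 2.8284;  C_3 = 3.4210 → slack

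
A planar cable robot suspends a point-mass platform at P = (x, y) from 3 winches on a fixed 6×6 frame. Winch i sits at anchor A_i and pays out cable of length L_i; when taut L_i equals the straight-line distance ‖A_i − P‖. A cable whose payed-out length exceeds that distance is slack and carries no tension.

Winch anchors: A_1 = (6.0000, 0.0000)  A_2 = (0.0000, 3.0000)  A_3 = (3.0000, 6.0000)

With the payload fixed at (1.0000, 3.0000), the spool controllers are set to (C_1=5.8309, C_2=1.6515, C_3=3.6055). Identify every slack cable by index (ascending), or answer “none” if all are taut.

i=1: geometric 5.8310 vs commanded 5.8309 ⇒ taut
i=2: geometric 1.0000 vs commanded 1.6515 ⇒ slack
i=3: geometric 3.6056 vs commanded 3.6055 ⇒ taut

2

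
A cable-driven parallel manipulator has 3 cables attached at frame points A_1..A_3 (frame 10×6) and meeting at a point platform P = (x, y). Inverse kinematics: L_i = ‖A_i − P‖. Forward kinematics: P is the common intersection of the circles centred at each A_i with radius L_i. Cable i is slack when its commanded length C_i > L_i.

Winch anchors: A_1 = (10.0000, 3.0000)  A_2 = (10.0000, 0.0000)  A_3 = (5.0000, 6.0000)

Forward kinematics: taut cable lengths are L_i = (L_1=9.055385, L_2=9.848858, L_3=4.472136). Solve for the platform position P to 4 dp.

(1.0000, 4.0000)

each cable: (A_i−P)·(A_i−P) = L_i²; let c_i = ‖A_i‖²−L_i²
c_1 = 100.0000+9.0000−82.0000 = 27.0000
row 1: 0.0000x + 6.0000y = 24.0000  (c_2=3.0000)
row 2: 10.0000x − 6.0000y = -14.0000  (c_3=41.0000)
Cramer on rows 1–2 → x = 1.0000, y = 4.0000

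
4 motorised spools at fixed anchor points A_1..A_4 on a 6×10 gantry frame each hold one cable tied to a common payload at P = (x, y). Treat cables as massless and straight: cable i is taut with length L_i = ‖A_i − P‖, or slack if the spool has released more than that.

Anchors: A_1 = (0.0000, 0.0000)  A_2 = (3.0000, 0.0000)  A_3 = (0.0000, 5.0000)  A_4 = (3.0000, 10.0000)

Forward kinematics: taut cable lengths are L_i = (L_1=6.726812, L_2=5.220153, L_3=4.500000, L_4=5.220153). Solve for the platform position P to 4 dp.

circle eqns → linear via eq_j − eq_1; set q_j = A_j·A_j − L_j²
q_1 = 0.0000+0.0000−45.2500 = -45.2500
-6.0000·x + 0.0000·y = q_1−q_2 = -27.0000
0.0000·x − 10.0000·y = q_1−q_3 = -50.0000
-6.0000·x − 20.0000·y = q_1−q_4 = -127.0000
solve first two rows → x=4.5000, y=5.0000
check cable 4: ‖A_4−P‖² = 27.2500 ≈ L_4² = 27.2500 ✓

(4.5000, 5.0000)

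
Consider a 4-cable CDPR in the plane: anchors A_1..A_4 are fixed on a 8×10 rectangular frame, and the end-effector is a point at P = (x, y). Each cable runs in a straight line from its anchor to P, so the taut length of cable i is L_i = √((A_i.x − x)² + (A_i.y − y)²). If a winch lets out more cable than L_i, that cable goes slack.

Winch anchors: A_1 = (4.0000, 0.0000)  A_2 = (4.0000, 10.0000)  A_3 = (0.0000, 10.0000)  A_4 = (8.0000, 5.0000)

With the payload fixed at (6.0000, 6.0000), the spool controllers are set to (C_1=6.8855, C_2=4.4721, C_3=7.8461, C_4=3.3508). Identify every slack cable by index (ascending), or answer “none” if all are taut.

cable 1: √((-2.0000)²+(-6.0000)²)=6.3246, C_1=6.8855: slack
cable 2: √((-2.0000)²+(4.0000)²)=4.4721, C_2=4.4721: taut
cable 3: √((-6.0000)²+(4.0000)²)=7.2111, C_3=7.8461: slack
cable 4: √((2.0000)²+(-1.0000)²)=2.2361, C_4=3.3508: slack

1, 3, 4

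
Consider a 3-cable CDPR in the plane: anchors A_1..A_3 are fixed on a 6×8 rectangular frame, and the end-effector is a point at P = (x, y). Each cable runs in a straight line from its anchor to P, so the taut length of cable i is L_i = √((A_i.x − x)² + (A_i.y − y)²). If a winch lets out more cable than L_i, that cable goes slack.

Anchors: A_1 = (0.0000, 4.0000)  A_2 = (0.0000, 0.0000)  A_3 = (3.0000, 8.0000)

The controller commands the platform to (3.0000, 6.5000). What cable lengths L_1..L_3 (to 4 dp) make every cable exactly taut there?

L_1 = √((0.0000−3.0000)² + (4.0000−6.5000)²) = 3.9051
L_2 = √((0.0000−3.0000)² + (0.0000−6.5000)²) = 7.1589
L_3 = √((3.0000−3.0000)² + (8.0000−6.5000)²) = 1.5000

(3.9051, 7.1589, 1.5000)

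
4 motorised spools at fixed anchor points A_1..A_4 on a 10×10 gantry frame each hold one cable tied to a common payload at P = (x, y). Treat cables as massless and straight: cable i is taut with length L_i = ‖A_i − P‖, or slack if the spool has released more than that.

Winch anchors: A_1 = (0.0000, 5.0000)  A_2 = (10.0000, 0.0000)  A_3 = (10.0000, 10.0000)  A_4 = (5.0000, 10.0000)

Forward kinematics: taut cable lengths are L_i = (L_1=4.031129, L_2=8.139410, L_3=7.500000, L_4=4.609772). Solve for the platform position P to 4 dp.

(4.0000, 5.5000)

each cable: (A_i−P)·(A_i−P) = L_i²; let q_i = ‖A_i‖²−L_i²
q_1 = 0.0000+25.0000−16.2500 = 8.7500
row 1: -20.0000x + 10.0000y = -25.0000  (q_2=33.7500)
row 2: -20.0000x − 10.0000y = -135.0000  (q_3=143.7500)
row 3: -10.0000x − 10.0000y = -95.0000  (q_4=103.7500)
Cramer on rows 1–2 → x = 4.0000, y = 5.5000
check cable 4: ‖A_4−P‖² = 21.2500 ≈ L_4² = 21.2500 ✓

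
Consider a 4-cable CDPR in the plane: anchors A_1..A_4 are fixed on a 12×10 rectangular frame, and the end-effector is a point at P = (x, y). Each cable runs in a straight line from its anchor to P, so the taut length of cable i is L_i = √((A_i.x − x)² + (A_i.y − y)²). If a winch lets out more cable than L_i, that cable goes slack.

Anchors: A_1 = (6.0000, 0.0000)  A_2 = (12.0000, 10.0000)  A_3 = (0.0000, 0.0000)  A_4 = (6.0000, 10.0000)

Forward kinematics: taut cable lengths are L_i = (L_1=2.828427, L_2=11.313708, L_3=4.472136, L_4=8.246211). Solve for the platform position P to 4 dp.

circle eqns → linear via eq_j − eq_1; set k_j = A_j·A_j − L_j²
k_1 = 36.0000+0.0000−8.0000 = 28.0000
-12.0000·x − 20.0000·y = k_1−k_2 = -88.0000
12.0000·x + 0.0000·y = k_1−k_3 = 48.0000
0.0000·x − 20.0000·y = k_1−k_4 = -40.0000
solve first two rows → x=4.0000, y=2.0000
check cable 4: ‖A_4−P‖² = 68.0000 ≈ L_4² = 68.0000 ✓

(4.0000, 2.0000)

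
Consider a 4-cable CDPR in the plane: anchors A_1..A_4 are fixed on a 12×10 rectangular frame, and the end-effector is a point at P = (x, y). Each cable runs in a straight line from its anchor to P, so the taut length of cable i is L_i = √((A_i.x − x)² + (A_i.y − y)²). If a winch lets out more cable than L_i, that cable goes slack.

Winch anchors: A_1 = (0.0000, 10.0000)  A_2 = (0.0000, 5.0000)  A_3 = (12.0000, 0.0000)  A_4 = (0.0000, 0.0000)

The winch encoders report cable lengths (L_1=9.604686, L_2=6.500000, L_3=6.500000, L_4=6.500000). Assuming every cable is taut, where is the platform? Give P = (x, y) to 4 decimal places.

(6.0000, 2.5000)

each cable: (A_i−P)·(A_i−P) = L_i²; let k_i = ‖A_i‖²−L_i²
k_1 = 0.0000+100.0000−92.2500 = 7.7500
row 1: 0.0000x + 10.0000y = 25.0000  (k_2=-17.2500)
row 2: -24.0000x + 20.0000y = -94.0000  (k_3=101.7500)
row 3: 0.0000x + 20.0000y = 50.0000  (k_4=-42.2500)
Cramer on rows 1–2 → x = 6.0000, y = 2.5000
check cable 4: ‖A_4−P‖² = 42.2500 ≈ L_4² = 42.2500 ✓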